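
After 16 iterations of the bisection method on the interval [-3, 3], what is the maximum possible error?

Bisection error bound: |error| ≤ (b-a)/2^n
|error| ≤ (3 - (-3))/2^16 = 6/2^16
|error| ≤ 0.0000915527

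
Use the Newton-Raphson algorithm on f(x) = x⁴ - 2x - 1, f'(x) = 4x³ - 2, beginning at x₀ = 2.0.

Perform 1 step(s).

f(x) = x⁴ - 2x - 1
f'(x) = 4x³ - 2
x₀ = 2.0

Newton-Raphson formula: x_{n+1} = x_n - f(x_n)/f'(x_n)

Iteration 1:
  f(2.000000) = 11.000000
  f'(2.000000) = 30.000000
  x_1 = 2.000000 - 11.000000/30.000000 = 1.633333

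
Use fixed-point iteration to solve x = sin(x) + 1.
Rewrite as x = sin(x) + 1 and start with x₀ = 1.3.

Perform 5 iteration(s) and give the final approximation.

Equation: x = sin(x) + 1
Fixed-point form: x = sin(x) + 1
x₀ = 1.3

x_1 = g(1.300000) = 1.963558
x_2 = g(1.963558) = 1.923856
x_3 = g(1.923856) = 1.938319
x_4 = g(1.938319) = 1.933220
x_5 = g(1.933220) = 1.935040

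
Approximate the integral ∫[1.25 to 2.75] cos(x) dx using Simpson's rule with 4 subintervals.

f(x) = cos(x)
a = 1.25, b = 2.75, n = 4
h = (b - a)/n = 0.375000

Simpson's rule: (h/3)[f(x₀) + 4f(x₁) + 2f(x₂) + ... + f(xₙ)]

x_0 = 1.2500, f(x_0) = 0.315322, coefficient = 1
x_1 = 1.6250, f(x_1) = -0.054177, coefficient = 4
x_2 = 2.0000, f(x_2) = -0.416147, coefficient = 2
x_3 = 2.3750, f(x_3) = -0.720278, coefficient = 4
x_4 = 2.7500, f(x_4) = -0.924302, coefficient = 1

I ≈ (0.375000/3) × -4.539096 = -0.567387
Exact value: -0.567324
Error: 0.000063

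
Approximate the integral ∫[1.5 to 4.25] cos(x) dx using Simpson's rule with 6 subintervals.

f(x) = cos(x)
a = 1.5, b = 4.25, n = 6
h = (b - a)/n = 0.458333

Simpson's rule: (h/3)[f(x₀) + 4f(x₁) + 2f(x₂) + ... + f(xₙ)]

x_0 = 1.5000, f(x_0) = 0.070737, coefficient = 1
x_1 = 1.9583, f(x_1) = -0.377909, coefficient = 4
x_2 = 2.4167, f(x_2) = -0.748549, coefficient = 2
x_3 = 2.8750, f(x_3) = -0.964674, coefficient = 4
x_4 = 3.3333, f(x_4) = -0.981674, coefficient = 2
x_5 = 3.7917, f(x_5) = -0.796039, coefficient = 4
x_6 = 4.2500, f(x_6) = -0.446087, coefficient = 1

I ≈ (0.458333/3) × -12.390285 = -1.892960
Exact value: -1.892484
Error: 0.000476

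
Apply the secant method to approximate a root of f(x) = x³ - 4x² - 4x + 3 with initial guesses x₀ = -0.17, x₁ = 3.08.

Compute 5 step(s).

f(x) = x³ - 4x² - 4x + 3
x₀ = -0.17, x₁ = 3.08

Secant formula: x_{n+1} = x_n - f(x_n)(x_n - x_{n-1})/(f(x_n) - f(x_{n-1}))

Iteration 1:
  f(-0.170000) = 3.559487
  f(3.080000) = -18.047488
  x_2 = 3.080000 - (-18.047488)×(3.080000 - (-0.170000))/(-18.047488 - 3.559487)
       = 0.365398
Iteration 2:
  f(3.080000) = -18.047488
  f(0.365398) = 1.053131
  x_3 = 0.365398 - 1.053131×(0.365398 - 3.080000)/(1.053131 - (-18.047488))
       = 0.515070
Iteration 3:
  f(0.365398) = 1.053131
  f(0.515070) = 0.015176
  x_4 = 0.515070 - 0.015176×(0.515070 - 0.365398)/(0.015176 - 1.053131)
       = 0.517259
Iteration 4:
  f(0.515070) = 0.015176
  f(0.517259) = -0.000865
  x_5 = 0.517259 - (-0.000865)×(0.517259 - 0.515070)/(-0.000865 - 0.015176)
       = 0.517141
Iteration 5:
  f(0.517259) = -0.000865
  f(0.517141) = 0.000001
  x_6 = 0.517141 - 0.000001×(0.517141 - 0.517259)/(0.000001 - (-0.000865))
       = 0.517141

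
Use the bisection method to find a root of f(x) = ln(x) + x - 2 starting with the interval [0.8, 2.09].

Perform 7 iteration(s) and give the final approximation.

f(x) = ln(x) + x - 2
Initial interval: [0.8, 2.09]

Iteration 1:
  c_1 = (0.800000 + 2.090000)/2 = 1.445000
  f(c_1) = f(1.445000) = -0.186891
  f(a) × f(c) ≥ 0, new interval: [1.445000, 2.090000]
Iteration 2:
  c_2 = (1.445000 + 2.090000)/2 = 1.767500
  f(c_2) = f(1.767500) = 0.337066
  f(a) × f(c) < 0, new interval: [1.445000, 1.767500]
Iteration 3:
  c_3 = (1.445000 + 1.767500)/2 = 1.606250
  f(c_3) = f(1.606250) = 0.080152
  f(a) × f(c) < 0, new interval: [1.445000, 1.606250]
Iteration 4:
  c_4 = (1.445000 + 1.606250)/2 = 1.525625
  f(c_4) = f(1.525625) = -0.051971
  f(a) × f(c) ≥ 0, new interval: [1.525625, 1.606250]
Iteration 5:
  c_5 = (1.525625 + 1.606250)/2 = 1.565937
  f(c_5) = f(1.565937) = 0.014422
  f(a) × f(c) < 0, new interval: [1.525625, 1.565937]
Iteration 6:
  c_6 = (1.525625 + 1.565937)/2 = 1.545781
  f(c_6) = f(1.545781) = -0.018689
  f(a) × f(c) ≥ 0, new interval: [1.545781, 1.565937]
Iteration 7:
  c_7 = (1.545781 + 1.565937)/2 = 1.555859
  f(c_7) = f(1.555859) = -0.002113
  f(a) × f(c) ≥ 0, new interval: [1.555859, 1.565937]

After 7 iteration(s), the approximation is c_7 = 1.555859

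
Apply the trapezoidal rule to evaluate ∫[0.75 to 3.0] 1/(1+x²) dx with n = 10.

f(x) = 1/(1+x²)
a = 0.75, b = 3.0, n = 10
h = (b - a)/n = 0.225000

Trapezoidal rule: (h/2)[f(x₀) + 2f(x₁) + 2f(x₂) + ... + f(xₙ)]

x_0 = 0.7500, f(x_0) = 0.640000, coefficient = 1
x_1 = 0.9750, f(x_1) = 0.512656, coefficient = 2
x_2 = 1.2000, f(x_2) = 0.409836, coefficient = 2
x_3 = 1.4250, f(x_3) = 0.329965, coefficient = 2
x_4 = 1.6500, f(x_4) = 0.268637, coefficient = 2
x_5 = 1.8750, f(x_5) = 0.221453, coefficient = 2
x_6 = 2.1000, f(x_6) = 0.184843, coefficient = 2
x_7 = 2.3250, f(x_7) = 0.156113, coefficient = 2
x_8 = 2.5500, f(x_8) = 0.133289, coefficient = 2
x_9 = 2.7750, f(x_9) = 0.114934, coefficient = 2
x_10 = 3.0000, f(x_10) = 0.100000, coefficient = 1

I ≈ (0.225000/2) × 5.403452 = 0.607888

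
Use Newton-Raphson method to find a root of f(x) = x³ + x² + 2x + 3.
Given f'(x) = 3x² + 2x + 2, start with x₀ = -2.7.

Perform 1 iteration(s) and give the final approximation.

f(x) = x³ + x² + 2x + 3
f'(x) = 3x² + 2x + 2
x₀ = -2.7

Newton-Raphson formula: x_{n+1} = x_n - f(x_n)/f'(x_n)

Iteration 1:
  f(-2.700000) = -14.793000
  f'(-2.700000) = 18.470000
  x_1 = -2.700000 - (-14.793000)/18.470000 = -1.899080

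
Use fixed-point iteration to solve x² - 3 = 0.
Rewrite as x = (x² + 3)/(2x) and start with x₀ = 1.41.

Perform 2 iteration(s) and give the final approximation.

Equation: x² - 3 = 0
Fixed-point form: x = (x² + 3)/(2x)
x₀ = 1.41

x_1 = g(1.410000) = 1.768830
x_2 = g(1.768830) = 1.732433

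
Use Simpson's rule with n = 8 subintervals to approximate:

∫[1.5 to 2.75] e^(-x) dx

f(x) = e^(-x)
a = 1.5, b = 2.75, n = 8
h = (b - a)/n = 0.156250

Simpson's rule: (h/3)[f(x₀) + 4f(x₁) + 2f(x₂) + ... + f(xₙ)]

x_0 = 1.5000, f(x_0) = 0.223130, coefficient = 1
x_1 = 1.6562, f(x_1) = 0.190853, coefficient = 4
x_2 = 1.8125, f(x_2) = 0.163246, coefficient = 2
x_3 = 1.9688, f(x_3) = 0.139631, coefficient = 4
x_4 = 2.1250, f(x_4) = 0.119433, coefficient = 2
x_5 = 2.2812, f(x_5) = 0.102156, coefficient = 4
x_6 = 2.4375, f(x_6) = 0.087379, coefficient = 2
x_7 = 2.5938, f(x_7) = 0.074739, coefficient = 4
x_8 = 2.7500, f(x_8) = 0.063928, coefficient = 1

I ≈ (0.156250/3) × 3.056694 = 0.159203
Exact value: 0.159202
Error: 0.000001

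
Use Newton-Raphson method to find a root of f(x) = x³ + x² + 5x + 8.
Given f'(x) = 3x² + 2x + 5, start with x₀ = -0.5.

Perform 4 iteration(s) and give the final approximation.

f(x) = x³ + x² + 5x + 8
f'(x) = 3x² + 2x + 5
x₀ = -0.5

Newton-Raphson formula: x_{n+1} = x_n - f(x_n)/f'(x_n)

Iteration 1:
  f(-0.500000) = 5.625000
  f'(-0.500000) = 4.750000
  x_1 = -0.500000 - 5.625000/4.750000 = -1.684211
Iteration 2:
  f(-1.684211) = -2.361860
  f'(-1.684211) = 10.141274
  x_2 = -1.684211 - (-2.361860)/10.141274 = -1.451315
Iteration 3:
  f(-1.451315) = -0.207184
  f'(-1.451315) = 8.416314
  x_3 = -1.451315 - (-0.207184)/8.416314 = -1.426698
Iteration 4:
  f(-1.426698) = -0.002018
  f'(-1.426698) = 8.253004
  x_4 = -1.426698 - (-0.002018)/8.253004 = -1.426453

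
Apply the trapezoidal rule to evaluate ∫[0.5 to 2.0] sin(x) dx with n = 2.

f(x) = sin(x)
a = 0.5, b = 2.0, n = 2
h = (b - a)/n = 0.750000

Trapezoidal rule: (h/2)[f(x₀) + 2f(x₁) + 2f(x₂) + ... + f(xₙ)]

x_0 = 0.5000, f(x_0) = 0.479426, coefficient = 1
x_1 = 1.2500, f(x_1) = 0.948985, coefficient = 2
x_2 = 2.0000, f(x_2) = 0.909297, coefficient = 1

I ≈ (0.750000/2) × 3.286692 = 1.232510
Exact value: 1.293729
Error: 0.061220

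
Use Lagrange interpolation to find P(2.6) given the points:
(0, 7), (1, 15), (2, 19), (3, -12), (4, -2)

Lagrange interpolation formula:
P(x) = Σ yᵢ × Lᵢ(x)
where Lᵢ(x) = Π_{j≠i} (x - xⱼ)/(xᵢ - xⱼ)

L_0(2.6) = (2.6 - 1)/(0 - 1) × (2.6 - 2)/(0 - 2) × (2.6 - 3)/(0 - 3) × (2.6 - 4)/(0 - 4) = 0.022400
L_1(2.6) = (2.6 - 0)/(1 - 0) × (2.6 - 2)/(1 - 2) × (2.6 - 3)/(1 - 3) × (2.6 - 4)/(1 - 4) = -0.145600
L_2(2.6) = (2.6 - 0)/(2 - 0) × (2.6 - 1)/(2 - 1) × (2.6 - 3)/(2 - 3) × (2.6 - 4)/(2 - 4) = 0.582400
L_3(2.6) = (2.6 - 0)/(3 - 0) × (2.6 - 1)/(3 - 1) × (2.6 - 2)/(3 - 2) × (2.6 - 4)/(3 - 4) = 0.582400
L_4(2.6) = (2.6 - 0)/(4 - 0) × (2.6 - 1)/(4 - 1) × (2.6 - 2)/(4 - 2) × (2.6 - 3)/(4 - 3) = -0.041600

P(2.6) = 7×L_0(2.6) + 15×L_1(2.6) + 19×L_2(2.6) + (-12)×L_3(2.6) + (-2)×L_4(2.6)
P(2.6) = 2.132800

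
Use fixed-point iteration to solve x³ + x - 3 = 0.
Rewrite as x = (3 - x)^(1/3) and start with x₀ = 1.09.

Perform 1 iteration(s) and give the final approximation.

Equation: x³ + x - 3 = 0
Fixed-point form: x = (3 - x)^(1/3)
x₀ = 1.09

x_1 = g(1.090000) = 1.240731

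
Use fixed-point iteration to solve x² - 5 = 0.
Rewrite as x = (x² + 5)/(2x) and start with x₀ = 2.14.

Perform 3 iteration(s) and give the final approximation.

Equation: x² - 5 = 0
Fixed-point form: x = (x² + 5)/(2x)
x₀ = 2.14

x_1 = g(2.140000) = 2.238224
x_2 = g(2.238224) = 2.236069
x_3 = g(2.236069) = 2.236068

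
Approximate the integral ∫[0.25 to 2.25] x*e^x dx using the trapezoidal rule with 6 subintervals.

f(x) = x*e^x
a = 0.25, b = 2.25, n = 6
h = (b - a)/n = 0.333333

Trapezoidal rule: (h/2)[f(x₀) + 2f(x₁) + 2f(x₂) + ... + f(xₙ)]

x_0 = 0.2500, f(x_0) = 0.321006, coefficient = 1
x_1 = 0.5833, f(x_1) = 1.045334, coefficient = 2
x_2 = 0.9167, f(x_2) = 2.292528, coefficient = 2
x_3 = 1.2500, f(x_3) = 4.362929, coefficient = 2
x_4 = 1.5833, f(x_4) = 7.712679, coefficient = 2
x_5 = 1.9167, f(x_5) = 13.029998, coefficient = 2
x_6 = 2.2500, f(x_6) = 21.347406, coefficient = 1

I ≈ (0.333333/2) × 78.555350 = 13.092558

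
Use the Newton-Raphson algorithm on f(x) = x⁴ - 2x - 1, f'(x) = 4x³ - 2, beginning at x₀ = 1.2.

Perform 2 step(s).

f(x) = x⁴ - 2x - 1
f'(x) = 4x³ - 2
x₀ = 1.2

Newton-Raphson formula: x_{n+1} = x_n - f(x_n)/f'(x_n)

Iteration 1:
  f(1.200000) = -1.326400
  f'(1.200000) = 4.912000
  x_1 = 1.200000 - (-1.326400)/4.912000 = 1.470033
Iteration 2:
  f(1.470033) = 0.729838
  f'(1.470033) = 10.706937
  x_2 = 1.470033 - 0.729838/10.706937 = 1.401868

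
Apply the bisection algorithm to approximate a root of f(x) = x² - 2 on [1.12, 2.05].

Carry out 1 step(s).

f(x) = x² - 2
Initial interval: [1.12, 2.05]

Iteration 1:
  c_1 = (1.120000 + 2.050000)/2 = 1.585000
  f(c_1) = f(1.585000) = 0.512225
  f(a) × f(c) < 0, new interval: [1.120000, 1.585000]

After 1 iteration(s), the approximation is c_1 = 1.585000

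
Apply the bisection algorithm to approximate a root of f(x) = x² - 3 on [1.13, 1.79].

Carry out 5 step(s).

f(x) = x² - 3
Initial interval: [1.13, 1.79]

Iteration 1:
  c_1 = (1.130000 + 1.790000)/2 = 1.460000
  f(c_1) = f(1.460000) = -0.868400
  f(a) × f(c) ≥ 0, new interval: [1.460000, 1.790000]
Iteration 2:
  c_2 = (1.460000 + 1.790000)/2 = 1.625000
  f(c_2) = f(1.625000) = -0.359375
  f(a) × f(c) ≥ 0, new interval: [1.625000, 1.790000]
Iteration 3:
  c_3 = (1.625000 + 1.790000)/2 = 1.707500
  f(c_3) = f(1.707500) = -0.084444
  f(a) × f(c) ≥ 0, new interval: [1.707500, 1.790000]
Iteration 4:
  c_4 = (1.707500 + 1.790000)/2 = 1.748750
  f(c_4) = f(1.748750) = 0.058127
  f(a) × f(c) < 0, new interval: [1.707500, 1.748750]
Iteration 5:
  c_5 = (1.707500 + 1.748750)/2 = 1.728125
  f(c_5) = f(1.728125) = -0.013584
  f(a) × f(c) ≥ 0, new interval: [1.728125, 1.748750]

After 5 iteration(s), the approximation is c_5 = 1.728125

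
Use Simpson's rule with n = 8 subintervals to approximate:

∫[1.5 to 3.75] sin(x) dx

f(x) = sin(x)
a = 1.5, b = 3.75, n = 8
h = (b - a)/n = 0.281250

Simpson's rule: (h/3)[f(x₀) + 4f(x₁) + 2f(x₂) + ... + f(xₙ)]

x_0 = 1.5000, f(x_0) = 0.997495, coefficient = 1
x_1 = 1.7812, f(x_1) = 0.977936, coefficient = 4
x_2 = 2.0625, f(x_2) = 0.881530, coefficient = 2
x_3 = 2.3438, f(x_3) = 0.715851, coefficient = 4
x_4 = 2.6250, f(x_4) = 0.493920, coefficient = 2
x_5 = 2.9062, f(x_5) = 0.233176, coefficient = 4
x_6 = 3.1875, f(x_6) = -0.045891, coefficient = 2
x_7 = 3.4688, f(x_7) = -0.321352, coefficient = 4
x_8 = 3.7500, f(x_8) = -0.571561, coefficient = 1

I ≈ (0.281250/3) × 9.507497 = 0.891328
Exact value: 0.891297
Error: 0.000031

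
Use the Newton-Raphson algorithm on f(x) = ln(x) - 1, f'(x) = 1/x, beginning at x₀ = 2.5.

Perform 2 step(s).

f(x) = ln(x) - 1
f'(x) = 1/x
x₀ = 2.5

Newton-Raphson formula: x_{n+1} = x_n - f(x_n)/f'(x_n)

Iteration 1:
  f(2.500000) = -0.083709
  f'(2.500000) = 0.400000
  x_1 = 2.500000 - (-0.083709)/0.400000 = 2.709273
Iteration 2:
  f(2.709273) = -0.003320
  f'(2.709273) = 0.369103
  x_2 = 2.709273 - (-0.003320)/0.369103 = 2.718267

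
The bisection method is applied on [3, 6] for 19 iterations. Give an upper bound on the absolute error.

Bisection error bound: |error| ≤ (b-a)/2^n
|error| ≤ (6 - 3)/2^19 = 3/2^19
|error| ≤ 0.0000057220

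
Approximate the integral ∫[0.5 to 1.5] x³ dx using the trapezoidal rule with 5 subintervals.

f(x) = x³
a = 0.5, b = 1.5, n = 5
h = (b - a)/n = 0.200000

Trapezoidal rule: (h/2)[f(x₀) + 2f(x₁) + 2f(x₂) + ... + f(xₙ)]

x_0 = 0.5000, f(x_0) = 0.125000, coefficient = 1
x_1 = 0.7000, f(x_1) = 0.343000, coefficient = 2
x_2 = 0.9000, f(x_2) = 0.729000, coefficient = 2
x_3 = 1.1000, f(x_3) = 1.331000, coefficient = 2
x_4 = 1.3000, f(x_4) = 2.197000, coefficient = 2
x_5 = 1.5000, f(x_5) = 3.375000, coefficient = 1

I ≈ (0.200000/2) × 12.700000 = 1.270000
Exact value: 1.250000
Error: 0.020000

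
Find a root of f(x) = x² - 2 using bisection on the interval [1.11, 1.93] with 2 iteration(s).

f(x) = x² - 2
Initial interval: [1.11, 1.93]

Iteration 1:
  c_1 = (1.110000 + 1.930000)/2 = 1.520000
  f(c_1) = f(1.520000) = 0.310400
  f(a) × f(c) < 0, new interval: [1.110000, 1.520000]
Iteration 2:
  c_2 = (1.110000 + 1.520000)/2 = 1.315000
  f(c_2) = f(1.315000) = -0.270775
  f(a) × f(c) ≥ 0, new interval: [1.315000, 1.520000]

After 2 iteration(s), the approximation is c_2 = 1.315000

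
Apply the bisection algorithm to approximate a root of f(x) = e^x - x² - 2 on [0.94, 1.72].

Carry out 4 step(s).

f(x) = e^x - x² - 2
Initial interval: [0.94, 1.72]

Iteration 1:
  c_1 = (0.940000 + 1.720000)/2 = 1.330000
  f(c_1) = f(1.330000) = 0.012143
  f(a) × f(c) < 0, new interval: [0.940000, 1.330000]
Iteration 2:
  c_2 = (0.940000 + 1.330000)/2 = 1.135000
  f(c_2) = f(1.135000) = -0.177051
  f(a) × f(c) ≥ 0, new interval: [1.135000, 1.330000]
Iteration 3:
  c_3 = (1.135000 + 1.330000)/2 = 1.232500
  f(c_3) = f(1.232500) = -0.089263
  f(a) × f(c) ≥ 0, new interval: [1.232500, 1.330000]
Iteration 4:
  c_4 = (1.232500 + 1.330000)/2 = 1.281250
  f(c_4) = f(1.281250) = -0.040463
  f(a) × f(c) ≥ 0, new interval: [1.281250, 1.330000]

After 4 iteration(s), the approximation is c_4 = 1.281250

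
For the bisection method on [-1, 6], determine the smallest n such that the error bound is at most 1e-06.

We need (b-a)/2^n ≤ 1e-06
(6 - (-1))/2^n ≤ 1e-06
7/2^n ≤ 1e-06
2^n ≥ 7000000
n ≥ log₂(7000000) = 22.74
n ≥ 23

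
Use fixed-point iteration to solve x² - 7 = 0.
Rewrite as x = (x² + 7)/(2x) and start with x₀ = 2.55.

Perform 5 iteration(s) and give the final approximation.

Equation: x² - 7 = 0
Fixed-point form: x = (x² + 7)/(2x)
x₀ = 2.55

x_1 = g(2.550000) = 2.647549
x_2 = g(2.647549) = 2.645752
x_3 = g(2.645752) = 2.645751
x_4 = g(2.645751) = 2.645751
x_5 = g(2.645751) = 2.645751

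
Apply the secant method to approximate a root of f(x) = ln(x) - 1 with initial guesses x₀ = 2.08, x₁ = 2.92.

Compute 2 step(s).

f(x) = ln(x) - 1
x₀ = 2.08, x₁ = 2.92

Secant formula: x_{n+1} = x_n - f(x_n)(x_n - x_{n-1})/(f(x_n) - f(x_{n-1}))

Iteration 1:
  f(2.080000) = -0.267632
  f(2.920000) = 0.071584
  x_2 = 2.920000 - 0.071584×(2.920000 - 2.080000)/(0.071584 - (-0.267632))
       = 2.742737
Iteration 2:
  f(2.920000) = 0.071584
  f(2.742737) = 0.008956
  x_3 = 2.742737 - 0.008956×(2.742737 - 2.920000)/(0.008956 - 0.071584)
       = 2.717387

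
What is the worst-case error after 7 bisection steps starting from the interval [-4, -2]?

Bisection error bound: |error| ≤ (b-a)/2^n
|error| ≤ (-2 - (-4))/2^7 = 2/2^7
|error| ≤ 0.0156250000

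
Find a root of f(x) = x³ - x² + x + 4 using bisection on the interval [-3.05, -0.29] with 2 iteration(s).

f(x) = x³ - x² + x + 4
Initial interval: [-3.05, -0.29]

Iteration 1:
  c_1 = (-3.050000 + (-0.290000))/2 = -1.670000
  f(c_1) = f(-1.670000) = -5.116363
  f(a) × f(c) ≥ 0, new interval: [-1.670000, -0.290000]
Iteration 2:
  c_2 = (-1.670000 + (-0.290000))/2 = -0.980000
  f(c_2) = f(-0.980000) = 1.118408
  f(a) × f(c) < 0, new interval: [-1.670000, -0.980000]

After 2 iteration(s), the approximation is c_2 = -0.980000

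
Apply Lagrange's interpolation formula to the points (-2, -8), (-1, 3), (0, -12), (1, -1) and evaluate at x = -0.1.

Lagrange interpolation formula:
P(x) = Σ yᵢ × Lᵢ(x)
where Lᵢ(x) = Π_{j≠i} (x - xⱼ)/(xᵢ - xⱼ)

L_0(-0.1) = (-0.1 - (-1))/(-2 - (-1)) × (-0.1 - 0)/(-2 - 0) × (-0.1 - 1)/(-2 - 1) = -0.016500
L_1(-0.1) = (-0.1 - (-2))/(-1 - (-2)) × (-0.1 - 0)/(-1 - 0) × (-0.1 - 1)/(-1 - 1) = 0.104500
L_2(-0.1) = (-0.1 - (-2))/(0 - (-2)) × (-0.1 - (-1))/(0 - (-1)) × (-0.1 - 1)/(0 - 1) = 0.940500
L_3(-0.1) = (-0.1 - (-2))/(1 - (-2)) × (-0.1 - (-1))/(1 - (-1)) × (-0.1 - 0)/(1 - 0) = -0.028500

P(-0.1) = (-8)×L_0(-0.1) + 3×L_1(-0.1) + (-12)×L_2(-0.1) + (-1)×L_3(-0.1)
P(-0.1) = -10.812000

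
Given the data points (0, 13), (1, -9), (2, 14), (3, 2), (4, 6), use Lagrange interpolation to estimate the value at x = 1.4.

Lagrange interpolation formula:
P(x) = Σ yᵢ × Lᵢ(x)
where Lᵢ(x) = Π_{j≠i} (x - xⱼ)/(xᵢ - xⱼ)

L_0(1.4) = (1.4 - 1)/(0 - 1) × (1.4 - 2)/(0 - 2) × (1.4 - 3)/(0 - 3) × (1.4 - 4)/(0 - 4) = -0.041600
L_1(1.4) = (1.4 - 0)/(1 - 0) × (1.4 - 2)/(1 - 2) × (1.4 - 3)/(1 - 3) × (1.4 - 4)/(1 - 4) = 0.582400
L_2(1.4) = (1.4 - 0)/(2 - 0) × (1.4 - 1)/(2 - 1) × (1.4 - 3)/(2 - 3) × (1.4 - 4)/(2 - 4) = 0.582400
L_3(1.4) = (1.4 - 0)/(3 - 0) × (1.4 - 1)/(3 - 1) × (1.4 - 2)/(3 - 2) × (1.4 - 4)/(3 - 4) = -0.145600
L_4(1.4) = (1.4 - 0)/(4 - 0) × (1.4 - 1)/(4 - 1) × (1.4 - 2)/(4 - 2) × (1.4 - 3)/(4 - 3) = 0.022400

P(1.4) = 13×L_0(1.4) + (-9)×L_1(1.4) + 14×L_2(1.4) + 2×L_3(1.4) + 6×L_4(1.4)
P(1.4) = 2.214400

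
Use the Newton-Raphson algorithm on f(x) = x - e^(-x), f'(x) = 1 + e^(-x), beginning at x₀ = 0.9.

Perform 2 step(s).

f(x) = x - e^(-x)
f'(x) = 1 + e^(-x)
x₀ = 0.9

Newton-Raphson formula: x_{n+1} = x_n - f(x_n)/f'(x_n)

Iteration 1:
  f(0.900000) = 0.493430
  f'(0.900000) = 1.406570
  x_1 = 0.900000 - 0.493430/1.406570 = 0.549196
Iteration 2:
  f(0.549196) = -0.028218
  f'(0.549196) = 1.577414
  x_2 = 0.549196 - (-0.028218)/1.577414 = 0.567085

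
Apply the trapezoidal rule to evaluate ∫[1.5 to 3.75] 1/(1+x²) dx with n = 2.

f(x) = 1/(1+x²)
a = 1.5, b = 3.75, n = 2
h = (b - a)/n = 1.125000

Trapezoidal rule: (h/2)[f(x₀) + 2f(x₁) + 2f(x₂) + ... + f(xₙ)]

x_0 = 1.5000, f(x_0) = 0.307692, coefficient = 1
x_1 = 2.6250, f(x_1) = 0.126733, coefficient = 2
x_2 = 3.7500, f(x_2) = 0.066390, coefficient = 1

I ≈ (1.125000/2) × 0.627548 = 0.352996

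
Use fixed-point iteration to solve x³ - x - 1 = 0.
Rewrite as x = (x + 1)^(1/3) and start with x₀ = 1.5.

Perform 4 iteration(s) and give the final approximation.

Equation: x³ - x - 1 = 0
Fixed-point form: x = (x + 1)^(1/3)
x₀ = 1.5

x_1 = g(1.500000) = 1.357209
x_2 = g(1.357209) = 1.330861
x_3 = g(1.330861) = 1.325884
x_4 = g(1.325884) = 1.324939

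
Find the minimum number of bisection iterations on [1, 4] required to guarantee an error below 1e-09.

We need (b-a)/2^n ≤ 1e-09
(4 - 1)/2^n ≤ 1e-09
3/2^n ≤ 1e-09
2^n ≥ 3000000000
n ≥ log₂(3000000000) = 31.48
n ≥ 32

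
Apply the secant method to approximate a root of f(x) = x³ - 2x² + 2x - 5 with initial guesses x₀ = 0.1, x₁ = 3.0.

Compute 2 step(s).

f(x) = x³ - 2x² + 2x - 5
x₀ = 0.1, x₁ = 3.0

Secant formula: x_{n+1} = x_n - f(x_n)(x_n - x_{n-1})/(f(x_n) - f(x_{n-1}))

Iteration 1:
  f(0.100000) = -4.819000
  f(3.000000) = 10.000000
  x_2 = 3.000000 - 10.000000×(3.000000 - 0.100000)/(10.000000 - (-4.819000))
       = 1.043053
Iteration 2:
  f(3.000000) = 10.000000
  f(1.043053) = -3.955014
  x_3 = 1.043053 - (-3.955014)×(1.043053 - 3.000000)/(-3.955014 - 10.000000)
       = 1.597675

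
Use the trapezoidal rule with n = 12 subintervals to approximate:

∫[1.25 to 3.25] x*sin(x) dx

f(x) = x*sin(x)
a = 1.25, b = 3.25, n = 12
h = (b - a)/n = 0.166667

Trapezoidal rule: (h/2)[f(x₀) + 2f(x₁) + 2f(x₂) + ... + f(xₙ)]

x_0 = 1.2500, f(x_0) = 1.186231, coefficient = 1
x_1 = 1.4167, f(x_1) = 1.399873, coefficient = 2
x_2 = 1.5833, f(x_2) = 1.583209, coefficient = 2
x_3 = 1.7500, f(x_3) = 1.721975, coefficient = 2
x_4 = 1.9167, f(x_4) = 1.803163, coefficient = 2
x_5 = 2.0833, f(x_5) = 1.815632, coefficient = 2
x_6 = 2.2500, f(x_6) = 1.750665, coefficient = 2
x_7 = 2.4167, f(x_7) = 1.602443, coefficient = 2
x_8 = 2.5833, f(x_8) = 1.368419, coefficient = 2
x_9 = 2.7500, f(x_9) = 1.049568, coefficient = 2
x_10 = 2.9167, f(x_10) = 0.650516, coefficient = 2
x_11 = 3.0833, f(x_11) = 0.179531, coefficient = 2
x_12 = 3.2500, f(x_12) = -0.351634, coefficient = 1

I ≈ (0.166667/2) × 30.684586 = 2.557049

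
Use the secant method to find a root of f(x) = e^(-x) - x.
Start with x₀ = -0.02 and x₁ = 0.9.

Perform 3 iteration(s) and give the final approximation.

f(x) = e^(-x) - x
x₀ = -0.02, x₁ = 0.9

Secant formula: x_{n+1} = x_n - f(x_n)(x_n - x_{n-1})/(f(x_n) - f(x_{n-1}))

Iteration 1:
  f(-0.020000) = 1.040201
  f(0.900000) = -0.493430
  x_2 = 0.900000 - (-0.493430)×(0.900000 - (-0.020000))/(-0.493430 - 1.040201)
       = 0.603999
Iteration 2:
  f(0.900000) = -0.493430
  f(0.603999) = -0.057378
  x_3 = 0.603999 - (-0.057378)×(0.603999 - 0.900000)/(-0.057378 - (-0.493430))
       = 0.565050
Iteration 3:
  f(0.603999) = -0.057378
  f(0.565050) = 0.003282
  x_4 = 0.565050 - 0.003282×(0.565050 - 0.603999)/(0.003282 - (-0.057378))
       = 0.567157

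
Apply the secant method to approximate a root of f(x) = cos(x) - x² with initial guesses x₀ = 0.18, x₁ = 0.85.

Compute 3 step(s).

f(x) = cos(x) - x²
x₀ = 0.18, x₁ = 0.85

Secant formula: x_{n+1} = x_n - f(x_n)(x_n - x_{n-1})/(f(x_n) - f(x_{n-1}))

Iteration 1:
  f(0.180000) = 0.951444
  f(0.850000) = -0.062517
  x_2 = 0.850000 - (-0.062517)×(0.850000 - 0.180000)/(-0.062517 - 0.951444)
       = 0.808690
Iteration 2:
  f(0.850000) = -0.062517
  f(0.808690) = 0.036466
  x_3 = 0.808690 - 0.036466×(0.808690 - 0.850000)/(0.036466 - (-0.062517))
       = 0.823909
Iteration 3:
  f(0.808690) = 0.036466
  f(0.823909) = 0.000531
  x_4 = 0.823909 - 0.000531×(0.823909 - 0.808690)/(0.000531 - 0.036466)
       = 0.824134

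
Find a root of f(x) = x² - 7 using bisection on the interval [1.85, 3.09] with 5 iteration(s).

f(x) = x² - 7
Initial interval: [1.85, 3.09]

Iteration 1:
  c_1 = (1.850000 + 3.090000)/2 = 2.470000
  f(c_1) = f(2.470000) = -0.899100
  f(a) × f(c) ≥ 0, new interval: [2.470000, 3.090000]
Iteration 2:
  c_2 = (2.470000 + 3.090000)/2 = 2.780000
  f(c_2) = f(2.780000) = 0.728400
  f(a) × f(c) < 0, new interval: [2.470000, 2.780000]
Iteration 3:
  c_3 = (2.470000 + 2.780000)/2 = 2.625000
  f(c_3) = f(2.625000) = -0.109375
  f(a) × f(c) ≥ 0, new interval: [2.625000, 2.780000]
Iteration 4:
  c_4 = (2.625000 + 2.780000)/2 = 2.702500
  f(c_4) = f(2.702500) = 0.303506
  f(a) × f(c) < 0, new interval: [2.625000, 2.702500]
Iteration 5:
  c_5 = (2.625000 + 2.702500)/2 = 2.663750
  f(c_5) = f(2.663750) = 0.095564
  f(a) × f(c) < 0, new interval: [2.625000, 2.663750]

After 5 iteration(s), the approximation is c_5 = 2.663750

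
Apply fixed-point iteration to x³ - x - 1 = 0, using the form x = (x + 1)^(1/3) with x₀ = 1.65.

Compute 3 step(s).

Equation: x³ - x - 1 = 0
Fixed-point form: x = (x + 1)^(1/3)
x₀ = 1.65

x_1 = g(1.650000) = 1.383828
x_2 = g(1.383828) = 1.335852
x_3 = g(1.335852) = 1.326829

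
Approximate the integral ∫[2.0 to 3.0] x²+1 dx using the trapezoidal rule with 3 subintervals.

f(x) = x²+1
a = 2.0, b = 3.0, n = 3
h = (b - a)/n = 0.333333

Trapezoidal rule: (h/2)[f(x₀) + 2f(x₁) + 2f(x₂) + ... + f(xₙ)]

x_0 = 2.0000, f(x_0) = 5.000000, coefficient = 1
x_1 = 2.3333, f(x_1) = 6.444444, coefficient = 2
x_2 = 2.6667, f(x_2) = 8.111111, coefficient = 2
x_3 = 3.0000, f(x_3) = 10.000000, coefficient = 1

I ≈ (0.333333/2) × 44.111111 = 7.351852
Exact value: 7.333333
Error: 0.018519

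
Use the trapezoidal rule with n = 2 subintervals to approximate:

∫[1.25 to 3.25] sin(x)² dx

f(x) = sin(x)²
a = 1.25, b = 3.25, n = 2
h = (b - a)/n = 1.000000

Trapezoidal rule: (h/2)[f(x₀) + 2f(x₁) + 2f(x₂) + ... + f(xₙ)]

x_0 = 1.2500, f(x_0) = 0.900572, coefficient = 1
x_1 = 2.2500, f(x_1) = 0.605398, coefficient = 2
x_2 = 3.2500, f(x_2) = 0.011706, coefficient = 1

I ≈ (1.000000/2) × 2.123074 = 1.061537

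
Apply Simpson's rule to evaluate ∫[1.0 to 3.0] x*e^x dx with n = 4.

f(x) = x*e^x
a = 1.0, b = 3.0, n = 4
h = (b - a)/n = 0.500000

Simpson's rule: (h/3)[f(x₀) + 4f(x₁) + 2f(x₂) + ... + f(xₙ)]

x_0 = 1.0000, f(x_0) = 2.718282, coefficient = 1
x_1 = 1.5000, f(x_1) = 6.722534, coefficient = 4
x_2 = 2.0000, f(x_2) = 14.778112, coefficient = 2
x_3 = 2.5000, f(x_3) = 30.456235, coefficient = 4
x_4 = 3.0000, f(x_4) = 60.256611, coefficient = 1

I ≈ (0.500000/3) × 241.246191 = 40.207699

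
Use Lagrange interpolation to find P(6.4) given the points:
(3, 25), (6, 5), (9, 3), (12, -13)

Lagrange interpolation formula:
P(x) = Σ yᵢ × Lᵢ(x)
where Lᵢ(x) = Π_{j≠i} (x - xⱼ)/(xᵢ - xⱼ)

L_0(6.4) = (6.4 - 6)/(3 - 6) × (6.4 - 9)/(3 - 9) × (6.4 - 12)/(3 - 12) = -0.035951
L_1(6.4) = (6.4 - 3)/(6 - 3) × (6.4 - 9)/(6 - 9) × (6.4 - 12)/(6 - 12) = 0.916741
L_2(6.4) = (6.4 - 3)/(9 - 3) × (6.4 - 6)/(9 - 6) × (6.4 - 12)/(9 - 12) = 0.141037
L_3(6.4) = (6.4 - 3)/(12 - 3) × (6.4 - 6)/(12 - 6) × (6.4 - 9)/(12 - 9) = -0.021827

P(6.4) = 25×L_0(6.4) + 5×L_1(6.4) + 3×L_2(6.4) + (-13)×L_3(6.4)
P(6.4) = 4.391802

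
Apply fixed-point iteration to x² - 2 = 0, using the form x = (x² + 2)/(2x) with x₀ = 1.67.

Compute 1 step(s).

Equation: x² - 2 = 0
Fixed-point form: x = (x² + 2)/(2x)
x₀ = 1.67

x_1 = g(1.670000) = 1.433802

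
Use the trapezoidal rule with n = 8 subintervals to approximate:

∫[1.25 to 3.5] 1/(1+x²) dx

f(x) = 1/(1+x²)
a = 1.25, b = 3.5, n = 8
h = (b - a)/n = 0.281250

Trapezoidal rule: (h/2)[f(x₀) + 2f(x₁) + 2f(x₂) + ... + f(xₙ)]

x_0 = 1.2500, f(x_0) = 0.390244, coefficient = 1
x_1 = 1.5312, f(x_1) = 0.298978, coefficient = 2
x_2 = 1.8125, f(x_2) = 0.233364, coefficient = 2
x_3 = 2.0938, f(x_3) = 0.185743, coefficient = 2
x_4 = 2.3750, f(x_4) = 0.150588, coefficient = 2
x_5 = 2.6562, f(x_5) = 0.124136, coefficient = 2
x_6 = 2.9375, f(x_6) = 0.103854, coefficient = 2
x_7 = 3.2188, f(x_7) = 0.088025, coefficient = 2
x_8 = 3.5000, f(x_8) = 0.075472, coefficient = 1

I ≈ (0.281250/2) × 2.835093 = 0.398685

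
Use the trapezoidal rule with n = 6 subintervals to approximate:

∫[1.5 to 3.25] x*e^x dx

f(x) = x*e^x
a = 1.5, b = 3.25, n = 6
h = (b - a)/n = 0.291667

Trapezoidal rule: (h/2)[f(x₀) + 2f(x₁) + 2f(x₂) + ... + f(xₙ)]

x_0 = 1.5000, f(x_0) = 6.722534, coefficient = 1
x_1 = 1.7917, f(x_1) = 10.749002, coefficient = 2
x_2 = 2.0833, f(x_2) = 16.731656, coefficient = 2
x_3 = 2.3750, f(x_3) = 25.533656, coefficient = 2
x_4 = 2.6667, f(x_4) = 38.378443, coefficient = 2
x_5 = 2.9583, f(x_5) = 56.994763, coefficient = 2
x_6 = 3.2500, f(x_6) = 83.818605, coefficient = 1

I ≈ (0.291667/2) × 387.316179 = 56.483609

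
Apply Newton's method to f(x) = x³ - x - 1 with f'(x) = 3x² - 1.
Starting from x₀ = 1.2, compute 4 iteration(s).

f(x) = x³ - x - 1
f'(x) = 3x² - 1
x₀ = 1.2

Newton-Raphson formula: x_{n+1} = x_n - f(x_n)/f'(x_n)

Iteration 1:
  f(1.200000) = -0.472000
  f'(1.200000) = 3.320000
  x_1 = 1.200000 - (-0.472000)/3.320000 = 1.342169
Iteration 2:
  f(1.342169) = 0.075636
  f'(1.342169) = 4.404250
  x_2 = 1.342169 - 0.075636/4.404250 = 1.324995
Iteration 3:
  f(1.324995) = 0.001182
  f'(1.324995) = 4.266837
  x_3 = 1.324995 - 0.001182/4.266837 = 1.324718
Iteration 4:
  f(1.324718) = 0.000000
  f'(1.324718) = 4.264634
  x_4 = 1.324718 - 0.000000/4.264634 = 1.324718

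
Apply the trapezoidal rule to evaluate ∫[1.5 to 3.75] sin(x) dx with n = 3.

f(x) = sin(x)
a = 1.5, b = 3.75, n = 3
h = (b - a)/n = 0.750000

Trapezoidal rule: (h/2)[f(x₀) + 2f(x₁) + 2f(x₂) + ... + f(xₙ)]

x_0 = 1.5000, f(x_0) = 0.997495, coefficient = 1
x_1 = 2.2500, f(x_1) = 0.778073, coefficient = 2
x_2 = 3.0000, f(x_2) = 0.141120, coefficient = 2
x_3 = 3.7500, f(x_3) = -0.571561, coefficient = 1

I ≈ (0.750000/2) × 2.264320 = 0.849120
Exact value: 0.891297
Error: 0.042177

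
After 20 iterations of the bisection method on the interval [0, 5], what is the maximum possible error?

Bisection error bound: |error| ≤ (b-a)/2^n
|error| ≤ (5 - 0)/2^20 = 5/2^20
|error| ≤ 0.0000047684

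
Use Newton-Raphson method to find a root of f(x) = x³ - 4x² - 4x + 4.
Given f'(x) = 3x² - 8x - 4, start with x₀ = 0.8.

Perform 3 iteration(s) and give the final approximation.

f(x) = x³ - 4x² - 4x + 4
f'(x) = 3x² - 8x - 4
x₀ = 0.8

Newton-Raphson formula: x_{n+1} = x_n - f(x_n)/f'(x_n)

Iteration 1:
  f(0.800000) = -1.248000
  f'(0.800000) = -8.480000
  x_1 = 0.800000 - (-1.248000)/(-8.480000) = 0.652830
Iteration 2:
  f(0.652830) = -0.037842
  f'(0.652830) = -7.944080
  x_2 = 0.652830 - (-0.037842)/(-7.944080) = 0.648067
Iteration 3:
  f(0.648067) = -0.000046
  f'(0.648067) = -7.924562
  x_3 = 0.648067 - (-0.000046)/(-7.924562) = 0.648061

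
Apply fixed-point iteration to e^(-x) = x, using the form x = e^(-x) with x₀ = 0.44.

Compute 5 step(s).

Equation: e^(-x) = x
Fixed-point form: x = e^(-x)
x₀ = 0.44

x_1 = g(0.440000) = 0.644036
x_2 = g(0.644036) = 0.525168
x_3 = g(0.525168) = 0.591456
x_4 = g(0.591456) = 0.553521
x_5 = g(0.553521) = 0.574922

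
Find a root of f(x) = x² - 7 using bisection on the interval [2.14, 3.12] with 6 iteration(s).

f(x) = x² - 7
Initial interval: [2.14, 3.12]

Iteration 1:
  c_1 = (2.140000 + 3.120000)/2 = 2.630000
  f(c_1) = f(2.630000) = -0.083100
  f(a) × f(c) ≥ 0, new interval: [2.630000, 3.120000]
Iteration 2:
  c_2 = (2.630000 + 3.120000)/2 = 2.875000
  f(c_2) = f(2.875000) = 1.265625
  f(a) × f(c) < 0, new interval: [2.630000, 2.875000]
Iteration 3:
  c_3 = (2.630000 + 2.875000)/2 = 2.752500
  f(c_3) = f(2.752500) = 0.576256
  f(a) × f(c) < 0, new interval: [2.630000, 2.752500]
Iteration 4:
  c_4 = (2.630000 + 2.752500)/2 = 2.691250
  f(c_4) = f(2.691250) = 0.242827
  f(a) × f(c) < 0, new interval: [2.630000, 2.691250]
Iteration 5:
  c_5 = (2.630000 + 2.691250)/2 = 2.660625
  f(c_5) = f(2.660625) = 0.078925
  f(a) × f(c) < 0, new interval: [2.630000, 2.660625]
Iteration 6:
  c_6 = (2.630000 + 2.660625)/2 = 2.645313
  f(c_6) = f(2.645313) = -0.002322
  f(a) × f(c) ≥ 0, new interval: [2.645313, 2.660625]

After 6 iteration(s), the approximation is c_6 = 2.645313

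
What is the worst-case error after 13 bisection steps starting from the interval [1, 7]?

Bisection error bound: |error| ≤ (b-a)/2^n
|error| ≤ (7 - 1)/2^13 = 6/2^13
|error| ≤ 0.0007324219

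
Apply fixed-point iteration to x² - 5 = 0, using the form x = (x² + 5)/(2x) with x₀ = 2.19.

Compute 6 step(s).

Equation: x² - 5 = 0
Fixed-point form: x = (x² + 5)/(2x)
x₀ = 2.19

x_1 = g(2.190000) = 2.236553
x_2 = g(2.236553) = 2.236068
x_3 = g(2.236068) = 2.236068
x_4 = g(2.236068) = 2.236068
x_5 = g(2.236068) = 2.236068
x_6 = g(2.236068) = 2.236068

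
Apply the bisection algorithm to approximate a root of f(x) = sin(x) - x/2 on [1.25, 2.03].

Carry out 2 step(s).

f(x) = sin(x) - x/2
Initial interval: [1.25, 2.03]

Iteration 1:
  c_1 = (1.250000 + 2.030000)/2 = 1.640000
  f(c_1) = f(1.640000) = 0.177606
  f(a) × f(c) ≥ 0, new interval: [1.640000, 2.030000]
Iteration 2:
  c_2 = (1.640000 + 2.030000)/2 = 1.835000
  f(c_2) = f(1.835000) = 0.047801
  f(a) × f(c) ≥ 0, new interval: [1.835000, 2.030000]

After 2 iteration(s), the approximation is c_2 = 1.835000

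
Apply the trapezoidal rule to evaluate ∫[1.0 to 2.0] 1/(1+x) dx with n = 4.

f(x) = 1/(1+x)
a = 1.0, b = 2.0, n = 4
h = (b - a)/n = 0.250000

Trapezoidal rule: (h/2)[f(x₀) + 2f(x₁) + 2f(x₂) + ... + f(xₙ)]

x_0 = 1.0000, f(x_0) = 0.500000, coefficient = 1
x_1 = 1.2500, f(x_1) = 0.444444, coefficient = 2
x_2 = 1.5000, f(x_2) = 0.400000, coefficient = 2
x_3 = 1.7500, f(x_3) = 0.363636, coefficient = 2
x_4 = 2.0000, f(x_4) = 0.333333, coefficient = 1

I ≈ (0.250000/2) × 3.249495 = 0.406187
Exact value: 0.405465
Error: 0.000722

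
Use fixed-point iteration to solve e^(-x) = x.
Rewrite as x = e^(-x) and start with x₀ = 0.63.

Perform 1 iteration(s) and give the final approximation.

Equation: e^(-x) = x
Fixed-point form: x = e^(-x)
x₀ = 0.63

x_1 = g(0.630000) = 0.532592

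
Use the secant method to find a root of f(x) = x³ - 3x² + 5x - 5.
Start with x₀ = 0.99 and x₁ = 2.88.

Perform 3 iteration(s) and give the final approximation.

f(x) = x³ - 3x² + 5x - 5
x₀ = 0.99, x₁ = 2.88

Secant formula: x_{n+1} = x_n - f(x_n)(x_n - x_{n-1})/(f(x_n) - f(x_{n-1}))

Iteration 1:
  f(0.990000) = -2.020001
  f(2.880000) = 8.404672
  x_2 = 2.880000 - 8.404672×(2.880000 - 0.990000)/(8.404672 - (-2.020001))
       = 1.356227
Iteration 2:
  f(2.880000) = 8.404672
  f(1.356227) = -1.242340
  x_3 = 1.356227 - (-1.242340)×(1.356227 - 2.880000)/(-1.242340 - 8.404672)
       = 1.552459
Iteration 3:
  f(1.356227) = -1.242340
  f(1.552459) = -0.726467
  x_4 = 1.552459 - (-0.726467)×(1.552459 - 1.356227)/(-0.726467 - (-1.242340))
       = 1.828796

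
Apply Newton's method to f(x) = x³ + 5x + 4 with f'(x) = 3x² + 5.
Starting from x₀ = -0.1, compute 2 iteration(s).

f(x) = x³ + 5x + 4
f'(x) = 3x² + 5
x₀ = -0.1

Newton-Raphson formula: x_{n+1} = x_n - f(x_n)/f'(x_n)

Iteration 1:
  f(-0.100000) = 3.499000
  f'(-0.100000) = 5.030000
  x_1 = -0.100000 - 3.499000/5.030000 = -0.795626
Iteration 2:
  f(-0.795626) = -0.481779
  f'(-0.795626) = 6.899063
  x_2 = -0.795626 - (-0.481779)/6.899063 = -0.725794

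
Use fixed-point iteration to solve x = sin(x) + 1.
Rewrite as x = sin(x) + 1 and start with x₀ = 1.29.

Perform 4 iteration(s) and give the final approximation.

Equation: x = sin(x) + 1
Fixed-point form: x = sin(x) + 1
x₀ = 1.29

x_1 = g(1.290000) = 1.960835
x_2 = g(1.960835) = 1.924894
x_3 = g(1.924894) = 1.937960
x_4 = g(1.937960) = 1.933349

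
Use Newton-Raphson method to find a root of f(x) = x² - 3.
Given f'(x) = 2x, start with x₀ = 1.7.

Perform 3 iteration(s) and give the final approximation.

f(x) = x² - 3
f'(x) = 2x
x₀ = 1.7

Newton-Raphson formula: x_{n+1} = x_n - f(x_n)/f'(x_n)

Iteration 1:
  f(1.700000) = -0.110000
  f'(1.700000) = 3.400000
  x_1 = 1.700000 - (-0.110000)/3.400000 = 1.732353
Iteration 2:
  f(1.732353) = 0.001047
  f'(1.732353) = 3.464706
  x_2 = 1.732353 - 0.001047/3.464706 = 1.732051
Iteration 3:
  f(1.732051) = 0.000000
  f'(1.732051) = 3.464102
  x_3 = 1.732051 - 0.000000/3.464102 = 1.732051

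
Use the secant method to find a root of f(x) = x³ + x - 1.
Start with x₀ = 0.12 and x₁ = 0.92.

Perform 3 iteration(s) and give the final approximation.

f(x) = x³ + x - 1
x₀ = 0.12, x₁ = 0.92

Secant formula: x_{n+1} = x_n - f(x_n)(x_n - x_{n-1})/(f(x_n) - f(x_{n-1}))

Iteration 1:
  f(0.120000) = -0.878272
  f(0.920000) = 0.698688
  x_2 = 0.920000 - 0.698688×(0.920000 - 0.120000)/(0.698688 - (-0.878272))
       = 0.565552
Iteration 2:
  f(0.920000) = 0.698688
  f(0.565552) = -0.253557
  x_3 = 0.565552 - (-0.253557)×(0.565552 - 0.920000)/(-0.253557 - 0.698688)
       = 0.659932
Iteration 3:
  f(0.565552) = -0.253557
  f(0.659932) = -0.052661
  x_4 = 0.659932 - (-0.052661)×(0.659932 - 0.565552)/(-0.052661 - (-0.253557))
       = 0.684672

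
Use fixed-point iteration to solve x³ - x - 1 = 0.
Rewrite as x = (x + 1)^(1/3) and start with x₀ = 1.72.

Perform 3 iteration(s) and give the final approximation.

Equation: x³ - x - 1 = 0
Fixed-point form: x = (x + 1)^(1/3)
x₀ = 1.72

x_1 = g(1.720000) = 1.395906
x_2 = g(1.395906) = 1.338104
x_3 = g(1.338104) = 1.327256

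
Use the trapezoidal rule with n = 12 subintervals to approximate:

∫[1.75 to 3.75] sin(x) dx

f(x) = sin(x)
a = 1.75, b = 3.75, n = 12
h = (b - a)/n = 0.166667

Trapezoidal rule: (h/2)[f(x₀) + 2f(x₁) + 2f(x₂) + ... + f(xₙ)]

x_0 = 1.7500, f(x_0) = 0.983986, coefficient = 1
x_1 = 1.9167, f(x_1) = 0.940781, coefficient = 2
x_2 = 2.0833, f(x_2) = 0.871503, coefficient = 2
x_3 = 2.2500, f(x_3) = 0.778073, coefficient = 2
x_4 = 2.4167, f(x_4) = 0.663080, coefficient = 2
x_5 = 2.5833, f(x_5) = 0.529711, coefficient = 2
x_6 = 2.7500, f(x_6) = 0.381661, coefficient = 2
x_7 = 2.9167, f(x_7) = 0.223034, coefficient = 2
x_8 = 3.0833, f(x_8) = 0.058226, coefficient = 2
x_9 = 3.2500, f(x_9) = -0.108195, coefficient = 2
x_10 = 3.4167, f(x_10) = -0.271618, coefficient = 2
x_11 = 3.5833, f(x_11) = -0.427514, coefficient = 2
x_12 = 3.7500, f(x_12) = -0.571561, coefficient = 1

I ≈ (0.166667/2) × 7.689909 = 0.640826
Exact value: 0.642313
Error: 0.001488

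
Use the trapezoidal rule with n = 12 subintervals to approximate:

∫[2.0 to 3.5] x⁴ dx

f(x) = x⁴
a = 2.0, b = 3.5, n = 12
h = (b - a)/n = 0.125000

Trapezoidal rule: (h/2)[f(x₀) + 2f(x₁) + 2f(x₂) + ... + f(xₙ)]

x_0 = 2.0000, f(x_0) = 16.000000, coefficient = 1
x_1 = 2.1250, f(x_1) = 20.390869, coefficient = 2
x_2 = 2.2500, f(x_2) = 25.628906, coefficient = 2
x_3 = 2.3750, f(x_3) = 31.816650, coefficient = 2
x_4 = 2.5000, f(x_4) = 39.062500, coefficient = 2
x_5 = 2.6250, f(x_5) = 47.480713, coefficient = 2
x_6 = 2.7500, f(x_6) = 57.191406, coefficient = 2
x_7 = 2.8750, f(x_7) = 68.320557, coefficient = 2
x_8 = 3.0000, f(x_8) = 81.000000, coefficient = 2
x_9 = 3.1250, f(x_9) = 95.367432, coefficient = 2
x_10 = 3.2500, f(x_10) = 111.566406, coefficient = 2
x_11 = 3.3750, f(x_11) = 129.746338, coefficient = 2
x_12 = 3.5000, f(x_12) = 150.062500, coefficient = 1

I ≈ (0.125000/2) × 1581.206055 = 98.825378
Exact value: 98.643750
Error: 0.181628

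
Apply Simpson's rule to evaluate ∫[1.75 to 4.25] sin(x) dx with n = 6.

f(x) = sin(x)
a = 1.75, b = 4.25, n = 6
h = (b - a)/n = 0.416667

Simpson's rule: (h/3)[f(x₀) + 4f(x₁) + 2f(x₂) + ... + f(xₙ)]

x_0 = 1.7500, f(x_0) = 0.983986, coefficient = 1
x_1 = 2.1667, f(x_1) = 0.827660, coefficient = 4
x_2 = 2.5833, f(x_2) = 0.529711, coefficient = 2
x_3 = 3.0000, f(x_3) = 0.141120, coefficient = 4
x_4 = 3.4167, f(x_4) = -0.271618, coefficient = 2
x_5 = 3.8333, f(x_5) = -0.637879, coefficient = 4
x_6 = 4.2500, f(x_6) = -0.894989, coefficient = 1

I ≈ (0.416667/3) × 1.928788 = 0.267887
Exact value: 0.267841
Error: 0.000046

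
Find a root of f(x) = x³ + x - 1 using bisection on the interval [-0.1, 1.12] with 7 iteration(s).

f(x) = x³ + x - 1
Initial interval: [-0.1, 1.12]

Iteration 1:
  c_1 = (-0.100000 + 1.120000)/2 = 0.510000
  f(c_1) = f(0.510000) = -0.357349
  f(a) × f(c) ≥ 0, new interval: [0.510000, 1.120000]
Iteration 2:
  c_2 = (0.510000 + 1.120000)/2 = 0.815000
  f(c_2) = f(0.815000) = 0.356343
  f(a) × f(c) < 0, new interval: [0.510000, 0.815000]
Iteration 3:
  c_3 = (0.510000 + 0.815000)/2 = 0.662500
  f(c_3) = f(0.662500) = -0.046725
  f(a) × f(c) ≥ 0, new interval: [0.662500, 0.815000]
Iteration 4:
  c_4 = (0.662500 + 0.815000)/2 = 0.738750
  f(c_4) = f(0.738750) = 0.141924
  f(a) × f(c) < 0, new interval: [0.662500, 0.738750]
Iteration 5:
  c_5 = (0.662500 + 0.738750)/2 = 0.700625
  f(c_5) = f(0.700625) = 0.044545
  f(a) × f(c) < 0, new interval: [0.662500, 0.700625]
Iteration 6:
  c_6 = (0.662500 + 0.700625)/2 = 0.681563
  f(c_6) = f(0.681563) = -0.001833
  f(a) × f(c) ≥ 0, new interval: [0.681563, 0.700625]
Iteration 7:
  c_7 = (0.681563 + 0.700625)/2 = 0.691094
  f(c_7) = f(0.691094) = 0.021167
  f(a) × f(c) < 0, new interval: [0.681563, 0.691094]

After 7 iteration(s), the approximation is c_7 = 0.691094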